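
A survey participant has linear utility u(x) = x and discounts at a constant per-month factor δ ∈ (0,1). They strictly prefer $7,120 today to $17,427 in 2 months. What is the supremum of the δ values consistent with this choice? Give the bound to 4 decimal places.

Comparing present values: 7120 > δ^2·17427.
So δ^2 < 7120/17427 = 0.40856; taking the square root of both positive sides preserves the inequality.
δ < (7120/17427)^(1/2) ≈ 0.6392.

δ < 0.6392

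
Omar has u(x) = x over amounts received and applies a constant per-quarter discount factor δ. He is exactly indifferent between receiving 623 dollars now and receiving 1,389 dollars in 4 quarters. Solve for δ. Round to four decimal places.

Indifference means u(623) = δ^4 · u(1389), so δ^4 = u(623)/u(1389).
With u(x) = x: δ^4 = 623/1389 = 0.44852.
So δ = 0.44852^(1/4) ≈ 0.8184.

δ ≈ 0.8184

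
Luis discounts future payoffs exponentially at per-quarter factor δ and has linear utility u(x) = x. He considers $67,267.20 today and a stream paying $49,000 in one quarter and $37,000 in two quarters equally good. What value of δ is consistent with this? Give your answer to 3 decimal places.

δ ≈ 0.840

Equating present values: 67267.20 = 49000δ + 37000δ².
That is, 37000δ² + 49000δ − 67267.20 = 0, a quadratic in δ.
The positive root is δ = [−49000 + √(49000² + 4·37000·67267.20)] / (2·37000) = (−49000 + 111160.000)/74000 ≈ 0.840.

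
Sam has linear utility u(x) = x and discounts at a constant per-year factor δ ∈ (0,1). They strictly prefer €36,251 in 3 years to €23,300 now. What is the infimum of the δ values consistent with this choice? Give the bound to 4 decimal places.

Comparing present values: 23300 < δ^3·36251.
Dividing by 36251: δ^3 > 0.64274. Both sides are positive, so the cube root keeps the direction.
δ > (23300/36251)^(1/3) ≈ 0.8630.

δ > 0.8630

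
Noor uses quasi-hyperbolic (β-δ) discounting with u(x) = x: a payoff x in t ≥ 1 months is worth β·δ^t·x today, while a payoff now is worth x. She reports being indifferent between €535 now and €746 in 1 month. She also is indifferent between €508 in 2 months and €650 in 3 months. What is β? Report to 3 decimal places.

β ≈ 0.918

Both payoffs in the second observation are in the future, so β drops out: δ^2·508 = δ^3·650 ⇒ δ = 508/650 = 0.78154.
The first indifference: 535 = β·δ·746, so β = 535/(δ·746) = 535/(0.78154·746) ≈ 0.918.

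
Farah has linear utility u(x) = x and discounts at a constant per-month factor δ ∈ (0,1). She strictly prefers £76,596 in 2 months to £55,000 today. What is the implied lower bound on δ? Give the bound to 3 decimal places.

The preference means 55000 < δ^2·76596.
Hence δ^2 > 55000/76596 = 0.71805, and x ↦ x^(1/2) is increasing on (0,∞).
δ > 0.71805^(1/2) = 0.847.

δ > 0.847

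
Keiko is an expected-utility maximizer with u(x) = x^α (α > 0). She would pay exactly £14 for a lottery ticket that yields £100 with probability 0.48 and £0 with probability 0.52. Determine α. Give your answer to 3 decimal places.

Since u(0) = 0, the lottery's EU is 0.48·100^α.
Indifference: 14^α = 0.48·100^α, so (14/100)^α = 0.48.
Taking logs: α·ln(14/100) = ln(0.48), so α = -0.733969 / -1.966113 ≈ 0.373.

α ≈ 0.373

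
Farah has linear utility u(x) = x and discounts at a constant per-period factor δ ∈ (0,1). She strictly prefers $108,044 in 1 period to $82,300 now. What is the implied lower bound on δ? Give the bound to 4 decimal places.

δ > 0.7617

Comparing present values: 82300 < δ·108044.
Dividing through by 108044 gives δ > 0.76173.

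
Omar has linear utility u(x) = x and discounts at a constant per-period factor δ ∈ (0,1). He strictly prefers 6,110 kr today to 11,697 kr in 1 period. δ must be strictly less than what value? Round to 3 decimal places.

δ < 0.522

The preference means 6110 > δ·11697.
Dividing through by 11697 gives δ < 0.52236.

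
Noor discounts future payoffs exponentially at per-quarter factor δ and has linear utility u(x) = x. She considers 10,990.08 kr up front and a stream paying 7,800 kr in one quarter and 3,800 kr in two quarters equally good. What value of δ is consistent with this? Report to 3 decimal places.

The stream is worth 7800δ + 3800δ² today, so 7800δ + 3800δ² = 10990.08.
Rearranged: 3800δ² + 7800δ − 10990.08 = 0.
The positive root is δ = [−7800 + √(7800² + 4·3800·10990.08)] / (2·3800) = (−7800 + 15096.000)/7600 ≈ 0.960.

δ ≈ 0.960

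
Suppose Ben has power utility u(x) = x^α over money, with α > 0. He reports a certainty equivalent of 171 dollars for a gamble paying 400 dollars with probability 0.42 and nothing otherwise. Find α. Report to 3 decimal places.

α ≈ 1.021

The lottery's expected utility is 0.42·u(400) + 0.58·u(0) = 0.42·400^α (since u(0) = 0 for α > 0).
Setting u(171) equal to that: 171^α = 0.42·400^α ⇒ (171/400)^α = 0.42.
Taking logs: α·ln(171/400) = ln(0.42), so α = -0.867501 / -0.849801 ≈ 1.021.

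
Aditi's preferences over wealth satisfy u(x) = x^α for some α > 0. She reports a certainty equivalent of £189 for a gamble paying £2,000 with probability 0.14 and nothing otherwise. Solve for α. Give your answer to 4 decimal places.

EU(lottery) = 0.14·2000^α + 0.86·0 = 0.14·2000^α.
Equating: 189^α = 0.14·2000^α, i.e. 0.0945^α = 0.14.
Take logs: α = ln 0.14 / ln(189/2000) ≈ 0.833397.

α ≈ 0.8334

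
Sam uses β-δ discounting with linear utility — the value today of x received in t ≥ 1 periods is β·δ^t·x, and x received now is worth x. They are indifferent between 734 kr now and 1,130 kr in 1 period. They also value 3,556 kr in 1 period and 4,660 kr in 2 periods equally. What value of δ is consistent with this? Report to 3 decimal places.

δ ≈ 0.763

From the later pair, β·δ^1·3556 = β·δ^2·4660; dividing through, δ = 3556/4660 = 0.76309.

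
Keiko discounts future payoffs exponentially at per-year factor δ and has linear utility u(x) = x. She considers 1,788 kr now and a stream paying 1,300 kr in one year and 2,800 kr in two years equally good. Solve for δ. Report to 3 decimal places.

Present value of the stream is 1300·δ + 2800·δ². Indifference gives 1300δ + 2800δ² = 1788.
Rearranged: 2800δ² + 1300δ − 1788 = 0.
The positive root is δ = [−1300 + √(1300² + 4·2800·1788)] / (2·2800) = (−1300 + 4660.000)/5600 ≈ 0.600.

δ ≈ 0.600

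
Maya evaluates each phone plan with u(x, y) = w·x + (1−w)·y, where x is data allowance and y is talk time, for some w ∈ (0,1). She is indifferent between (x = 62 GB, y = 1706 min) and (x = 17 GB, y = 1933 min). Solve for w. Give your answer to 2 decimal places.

w = 0.83

Indifference: w·62 + (1−w)·1706 = w·17 + (1−w)·1933.
Rearranging, 45·w − 227·(1−w) = 0.
So w/(1−w) = 227/45 = 5.0444, giving w = 227/(45+227) = 0.83.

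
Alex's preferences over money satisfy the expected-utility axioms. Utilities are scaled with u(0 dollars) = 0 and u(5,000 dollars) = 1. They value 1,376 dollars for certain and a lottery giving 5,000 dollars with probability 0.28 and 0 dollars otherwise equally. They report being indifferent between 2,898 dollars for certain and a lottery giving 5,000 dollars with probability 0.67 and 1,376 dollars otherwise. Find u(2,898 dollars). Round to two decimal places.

0.76

From the first indifference, u(1,376 dollars) = 0.28·u(5,000 dollars) + 0.72·u(0 dollars) = 0.28·1 + 0.72·0 = 0.28.
Chaining: u(2,898 dollars) = 0.67·1.00 + 0.33·0.28 = 0.7624.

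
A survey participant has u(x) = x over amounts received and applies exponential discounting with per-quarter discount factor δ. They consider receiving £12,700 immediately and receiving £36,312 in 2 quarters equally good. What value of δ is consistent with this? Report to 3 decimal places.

δ ≈ 0.591

Equating discounted utilities: u(12700) = δ^2·u(36312) ⇒ δ^2 = u(12700)/u(36312).
With u(x) = x: δ^2 = 12700/36312 = 0.34975.
Hence δ = (0.34975)^(1/2) = 0.59139.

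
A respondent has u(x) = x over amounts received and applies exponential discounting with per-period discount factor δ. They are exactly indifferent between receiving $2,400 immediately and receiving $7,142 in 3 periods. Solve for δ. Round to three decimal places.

Equating discounted utilities: u(2400) = δ^3·u(7142) ⇒ δ^3 = u(2400)/u(7142).
With u(x) = x: δ^3 = 2400/7142 = 0.33604.
So δ = 0.33604^(1/3) ≈ 0.695.

δ ≈ 0.695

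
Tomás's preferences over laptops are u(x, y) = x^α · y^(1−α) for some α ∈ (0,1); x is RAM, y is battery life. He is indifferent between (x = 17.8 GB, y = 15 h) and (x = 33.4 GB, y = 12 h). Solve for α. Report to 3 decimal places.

α ≈ 0.262

Set the two utilities equal: 17.8^α·15^(1−α) = 33.4^α·12^(1−α).
(17.8/33.4)^α = (12/15)^(1−α); take logs: α·ln(17.8/33.4) = (1−α)·ln(12/15), i.e. α·-0.629357 = (1−α)·-0.223144.
With A = -0.629357 and B = -0.223144: α·A = (1−α)·B, so α = B/(A+B) = -0.223144/-0.852501 ≈ 0.262.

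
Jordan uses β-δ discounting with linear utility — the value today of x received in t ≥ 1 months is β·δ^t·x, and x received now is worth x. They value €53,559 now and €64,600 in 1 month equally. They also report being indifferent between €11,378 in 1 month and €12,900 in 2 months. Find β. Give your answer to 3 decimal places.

From the later pair, β·δ^1·11378 = β·δ^2·12900; dividing through, δ = 11378/12900 = 0.88202.
Substituting δ into 53559 = β·δ·64600: β = 53559/(56978.202) ≈ 0.940.

β ≈ 0.940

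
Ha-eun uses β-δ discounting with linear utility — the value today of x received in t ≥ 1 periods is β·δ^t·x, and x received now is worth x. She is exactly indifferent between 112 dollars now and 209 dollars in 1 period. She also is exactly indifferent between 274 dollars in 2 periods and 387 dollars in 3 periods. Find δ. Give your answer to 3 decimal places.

From the later pair, β·δ^2·274 = β·δ^3·387; dividing through, δ = 274/387 = 0.70801.

δ ≈ 0.708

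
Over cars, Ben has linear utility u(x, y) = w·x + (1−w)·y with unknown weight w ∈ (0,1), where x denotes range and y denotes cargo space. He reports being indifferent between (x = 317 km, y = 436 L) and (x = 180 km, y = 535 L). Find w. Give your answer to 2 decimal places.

w = 0.42

Equating utilities: w·317 + (1−w)·436 = w·180 + (1−w)·535.
Rearranging, 137·w − 99·(1−w) = 0.
Hence w = 99/(137+99) = 99/236 = 0.42.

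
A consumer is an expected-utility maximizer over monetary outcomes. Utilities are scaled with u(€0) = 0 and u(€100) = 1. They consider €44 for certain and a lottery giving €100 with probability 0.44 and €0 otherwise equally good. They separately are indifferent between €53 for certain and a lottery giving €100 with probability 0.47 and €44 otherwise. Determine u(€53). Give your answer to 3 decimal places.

From the first indifference, u(€44) = 0.44·u(€100) + 0.56·u(€0) = 0.44·1 + 0.56·0 = 0.44.
The second indifference gives u(€53) = 0.47·u(€100) + 0.53·u(€44) = 0.47·1.00 + 0.53·0.44 = 0.7032.

0.703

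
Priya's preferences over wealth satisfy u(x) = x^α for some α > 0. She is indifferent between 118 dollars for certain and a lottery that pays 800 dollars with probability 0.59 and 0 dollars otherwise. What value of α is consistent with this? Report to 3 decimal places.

EU(lottery) = 0.59·800^α + 0.41·0 = 0.59·800^α.
Setting u(118) equal to that: 118^α = 0.59·800^α ⇒ (118/800)^α = 0.59.
Take logs: α = ln 0.59 / ln(118/800) ≈ 0.27568.

α ≈ 0.276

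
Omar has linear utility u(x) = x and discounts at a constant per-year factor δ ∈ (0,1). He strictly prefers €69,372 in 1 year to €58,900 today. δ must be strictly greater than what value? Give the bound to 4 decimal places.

Under u(x) = x this choice says 58900 < δ·69372.
So δ > 58900/69372 = 0.84905.

δ > 0.8490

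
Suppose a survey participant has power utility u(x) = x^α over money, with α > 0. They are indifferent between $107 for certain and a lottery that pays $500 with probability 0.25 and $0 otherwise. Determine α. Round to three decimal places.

EU(lottery) = 0.25·500^α + 0.75·0 = 0.25·500^α.
Equating: 107^α = 0.25·500^α, i.e. 0.2140^α = 0.25.
α = ln(0.25) / ln(107/500) = -1.386294/-1.541779 ≈ 0.899.

α ≈ 0.899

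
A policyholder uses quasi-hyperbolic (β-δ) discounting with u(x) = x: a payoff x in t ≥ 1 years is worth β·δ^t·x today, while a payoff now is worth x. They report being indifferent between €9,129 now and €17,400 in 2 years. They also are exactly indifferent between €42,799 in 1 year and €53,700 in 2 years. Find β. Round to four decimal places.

From the later pair, β·δ^1·42799 = β·δ^2·53700; dividing through, δ = 42799/53700 = 0.79700.
The first indifference: 9129 = β·δ^2·17400, so β = 9129/(δ^2·17400) = 9129/(0.63521·17400) ≈ 0.8260.

β ≈ 0.8260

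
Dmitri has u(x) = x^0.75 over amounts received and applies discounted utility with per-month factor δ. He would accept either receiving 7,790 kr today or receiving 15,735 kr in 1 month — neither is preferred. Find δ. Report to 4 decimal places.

Indifference means u(7790) = δ · u(15735), so δ = u(7790)/u(15735).
With u(x) = x^0.75: δ = 7790^0.75/15735^0.75 = (7790/15735)^0.75 = 0.59021.

δ ≈ 0.5902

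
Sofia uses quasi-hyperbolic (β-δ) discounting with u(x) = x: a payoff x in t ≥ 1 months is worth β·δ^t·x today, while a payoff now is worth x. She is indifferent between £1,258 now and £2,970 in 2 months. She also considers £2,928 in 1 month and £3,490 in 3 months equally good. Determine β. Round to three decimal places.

Both payoffs in the second observation are in the future, so β drops out: δ^1·2928 = δ^3·3490 ⇒ δ^2 = 2928/3490 = 0.83897, so δ = 0.91595.
Substituting δ into 1258 = β·δ^2·2970: β = 1258/(2491.736) ≈ 0.505.

β ≈ 0.505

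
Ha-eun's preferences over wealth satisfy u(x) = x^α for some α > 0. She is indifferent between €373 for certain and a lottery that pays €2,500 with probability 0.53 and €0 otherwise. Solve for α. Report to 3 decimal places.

The lottery's expected utility is 0.53·u(2500) + 0.47·u(0) = 0.53·2500^α (since u(0) = 0 for α > 0).
Indifference: 373^α = 0.53·2500^α, so (373/2500)^α = 0.53.
Take logs: α = ln 0.53 / ln(373/2500) ≈ 0.33371.

α ≈ 0.334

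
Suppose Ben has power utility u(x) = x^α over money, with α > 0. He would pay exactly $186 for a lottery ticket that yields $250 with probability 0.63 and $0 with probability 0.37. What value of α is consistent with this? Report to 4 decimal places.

α ≈ 1.5624

Since u(0) = 0, the lottery's EU is 0.63·250^α.
Indifference: 186^α = 0.63·250^α, so (186/250)^α = 0.63.
Take logs: α = ln 0.63 / ln(186/250) ≈ 1.562439.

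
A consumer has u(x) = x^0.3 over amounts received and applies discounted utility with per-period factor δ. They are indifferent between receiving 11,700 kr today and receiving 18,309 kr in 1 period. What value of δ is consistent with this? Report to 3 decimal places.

δ ≈ 0.874

Equating discounted utilities: u(11700) = δ·u(18309) ⇒ δ = u(11700)/u(18309).
With u(x) = x^0.3: δ = 11700^0.3/18309^0.3 = (11700/18309)^0.3 = 0.87429.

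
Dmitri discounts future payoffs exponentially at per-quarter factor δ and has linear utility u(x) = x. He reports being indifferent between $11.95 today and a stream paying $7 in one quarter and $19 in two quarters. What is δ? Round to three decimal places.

δ ≈ 0.630

Equating present values: 11.95 = 7δ + 19δ².
That is, 19δ² + 7δ − 11.95 = 0, a quadratic in δ.
The positive root is δ = [−7 + √(7² + 4·19·11.95)] / (2·19) = (−7 + 30.939)/38 ≈ 0.630.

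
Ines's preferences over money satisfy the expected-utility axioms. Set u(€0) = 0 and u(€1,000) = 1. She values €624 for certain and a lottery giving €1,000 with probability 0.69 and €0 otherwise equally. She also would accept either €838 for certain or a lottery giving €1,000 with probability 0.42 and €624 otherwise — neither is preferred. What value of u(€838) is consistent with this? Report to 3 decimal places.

0.820

From the first indifference, u(€624) = 0.69·u(€1,000) + 0.31·u(€0) = 0.69·1 + 0.31·0 = 0.69.
Then u(€838) = 0.42·u(€1,000) + 0.58·u(€624) = 0.42·1.00 + 0.58·0.69 = 0.8202.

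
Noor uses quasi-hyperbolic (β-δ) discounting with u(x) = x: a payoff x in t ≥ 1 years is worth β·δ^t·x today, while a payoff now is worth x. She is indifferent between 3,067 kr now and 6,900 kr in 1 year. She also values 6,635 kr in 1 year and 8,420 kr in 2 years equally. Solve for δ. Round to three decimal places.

Both payoffs in the second observation are in the future, so β drops out: δ^1·6635 = δ^2·8420 ⇒ δ = 6635/8420 = 0.78800.

δ ≈ 0.788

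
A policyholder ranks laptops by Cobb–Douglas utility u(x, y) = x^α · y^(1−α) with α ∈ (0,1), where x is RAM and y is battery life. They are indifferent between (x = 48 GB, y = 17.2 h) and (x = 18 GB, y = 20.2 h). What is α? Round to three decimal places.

α ≈ 0.141

Indifference: 48^α · 17.2^(1−α) = 18^α · 20.2^(1−α).
Taking logs: α·ln 48 + (1−α)·ln 17.2 = α·ln 18 + (1−α)·ln 20.2, i.e. α·0.980829 = (1−α)·0.160773.
Thus α·(1.141602) = 0.160773, so α = 0.160773/1.141602 ≈ 0.141.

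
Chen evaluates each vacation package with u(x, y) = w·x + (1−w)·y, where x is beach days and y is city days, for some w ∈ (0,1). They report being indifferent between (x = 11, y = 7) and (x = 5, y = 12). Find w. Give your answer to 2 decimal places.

Indifference: w·11 + (1−w)·7 = w·5 + (1−w)·12.
w·(11−5) = (1−w)·(12−7), i.e. w·6 = (1−w)·5.
Hence w = 5/(6+5) = 5/11 = 0.45.

w = 0.45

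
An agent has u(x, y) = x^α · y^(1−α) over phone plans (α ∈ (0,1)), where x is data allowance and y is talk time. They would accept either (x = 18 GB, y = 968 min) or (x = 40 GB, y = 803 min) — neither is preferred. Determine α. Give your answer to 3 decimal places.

α ≈ 0.190

The Cobb–Douglas utilities coincide, so 18^α·968^(1−α) = 40^α·803^(1−α).
Rearrange to (18/40)^α = (803/968)^(1−α) and take logs: α·-0.798508 = (1−α)·-0.186877.
Thus α·(-0.985385) = -0.186877, so α = -0.186877/-0.985385 ≈ 0.190.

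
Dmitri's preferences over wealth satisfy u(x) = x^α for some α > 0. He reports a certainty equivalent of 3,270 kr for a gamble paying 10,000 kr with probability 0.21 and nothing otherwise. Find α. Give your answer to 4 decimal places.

Since u(0) = 0, the lottery's EU is 0.21·10000^α.
Equating: 3270^α = 0.21·10000^α, i.e. 0.3270^α = 0.21.
α = ln(0.21) / ln(3270/10000) = -1.5606477/-1.1177951 ≈ 1.3962.

α ≈ 1.3962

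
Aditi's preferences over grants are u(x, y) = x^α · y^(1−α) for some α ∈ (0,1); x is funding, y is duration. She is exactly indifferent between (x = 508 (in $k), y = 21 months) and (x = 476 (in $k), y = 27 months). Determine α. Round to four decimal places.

Indifference: 508^α · 21^(1−α) = 476^α · 27^(1−α).
(508/476)^α = (27/21)^(1−α); take logs: α·ln(508/476) = (1−α)·ln(27/21), i.e. α·0.0650636 = (1−α)·0.2513144.
So α/(1−α) = (0.2513144)/(0.0650636) = 3.8625960, and α = 3.8625960/4.8625960 ≈ 0.7943.

α ≈ 0.7943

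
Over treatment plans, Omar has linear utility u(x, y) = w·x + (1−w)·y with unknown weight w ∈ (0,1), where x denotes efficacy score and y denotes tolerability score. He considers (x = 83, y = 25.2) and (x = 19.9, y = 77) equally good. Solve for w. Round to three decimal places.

Indifference: w·83 + (1−w)·25.2 = w·19.9 + (1−w)·77.
Collecting terms: w·63.1 = (1−w)·51.8.
So w/(1−w) = 51.8/63.1 = 0.8209, giving w = 51.8/(63.1+51.8) = 0.451.

w = 0.451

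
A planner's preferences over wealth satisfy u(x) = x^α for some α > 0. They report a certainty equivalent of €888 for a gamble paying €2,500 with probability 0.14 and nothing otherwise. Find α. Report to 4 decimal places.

α ≈ 1.8995

Since u(0) = 0, the lottery's EU is 0.14·2500^α.
Indifference: 888^α = 0.14·2500^α, so (888/2500)^α = 0.14.
α = ln(0.14) / ln(888/2500) = -1.9661129/-1.0350743 ≈ 1.8995.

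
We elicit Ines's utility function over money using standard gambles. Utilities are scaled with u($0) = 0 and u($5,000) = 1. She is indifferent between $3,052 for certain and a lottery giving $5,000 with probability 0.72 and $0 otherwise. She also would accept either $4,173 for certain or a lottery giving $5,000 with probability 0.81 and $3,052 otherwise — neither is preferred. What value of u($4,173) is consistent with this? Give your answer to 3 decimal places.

First, u($3,052) = 0.72·u($5,000) + 0.28·u($0) = 0.72.
Chaining: u($4,173) = 0.81·1.00 + 0.19·0.72 = 0.9468.

0.947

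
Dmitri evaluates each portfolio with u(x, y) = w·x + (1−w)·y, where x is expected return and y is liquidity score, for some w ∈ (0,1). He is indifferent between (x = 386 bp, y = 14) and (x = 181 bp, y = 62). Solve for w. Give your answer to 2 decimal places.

u(386,14) = u(181,62) means w·386 + (1−w)·14 = w·181 + (1−w)·62.
Collecting terms: w·205 = (1−w)·48.
Hence w = 48/(205+48) = 48/253 = 0.19.

w = 0.19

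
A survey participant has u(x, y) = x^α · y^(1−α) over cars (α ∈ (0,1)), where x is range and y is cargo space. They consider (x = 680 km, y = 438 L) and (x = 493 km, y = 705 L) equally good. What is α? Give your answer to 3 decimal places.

The Cobb–Douglas utilities coincide, so 680^α·438^(1−α) = 493^α·705^(1−α).
Rearrange to (680/493)^α = (705/438)^(1−α) and take logs: α·0.321584 = (1−α)·0.475979.
Thus α·(0.797563) = 0.475979, so α = 0.475979/0.797563 ≈ 0.597.

α ≈ 0.597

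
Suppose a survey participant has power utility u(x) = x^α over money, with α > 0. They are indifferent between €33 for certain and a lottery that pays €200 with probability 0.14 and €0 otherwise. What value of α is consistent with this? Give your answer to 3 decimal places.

α ≈ 1.091

Since u(0) = 0, the lottery's EU is 0.14·200^α.
Equating: 33^α = 0.14·200^α, i.e. 0.1650^α = 0.14.
Take logs: α = ln 0.14 / ln(33/200) ≈ 1.09119.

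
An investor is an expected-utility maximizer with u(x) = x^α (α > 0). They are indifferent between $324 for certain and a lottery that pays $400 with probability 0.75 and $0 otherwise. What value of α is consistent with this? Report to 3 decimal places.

EU(lottery) = 0.75·400^α + 0.25·0 = 0.75·400^α.
Indifference: 324^α = 0.75·400^α, so (324/400)^α = 0.75.
α = ln(0.75) / ln(324/400) = -0.287682/-0.210721 ≈ 1.365.

α ≈ 1.365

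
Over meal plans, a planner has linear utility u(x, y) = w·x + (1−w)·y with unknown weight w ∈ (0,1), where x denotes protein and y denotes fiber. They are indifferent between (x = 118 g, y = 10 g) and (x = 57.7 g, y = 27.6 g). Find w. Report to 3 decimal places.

w = 0.226

u(118,10) = u(57.7,27.6) means w·118 + (1−w)·10 = w·57.7 + (1−w)·27.6.
Rearranging, 60.3·w − 17.6·(1−w) = 0.
The marginal rate of substitution is 17.6/60.3, so w = 17.6/(60.3+17.6) = 0.226.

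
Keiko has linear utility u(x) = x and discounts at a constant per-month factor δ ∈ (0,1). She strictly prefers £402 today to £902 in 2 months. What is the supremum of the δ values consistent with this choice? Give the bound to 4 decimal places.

δ < 0.6676

The preference means 402 > δ^2·902.
So δ^2 < 402/902 = 0.44568; taking the square root of both positive sides preserves the inequality.
δ < 0.44568^(1/2) = 0.6676.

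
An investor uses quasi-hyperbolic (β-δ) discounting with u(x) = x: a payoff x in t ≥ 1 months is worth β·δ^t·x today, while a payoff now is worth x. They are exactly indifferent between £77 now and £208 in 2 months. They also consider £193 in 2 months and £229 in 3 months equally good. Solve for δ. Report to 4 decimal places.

δ ≈ 0.8428

From the later pair, β·δ^2·193 = β·δ^3·229; dividing through, δ = 193/229 = 0.84279.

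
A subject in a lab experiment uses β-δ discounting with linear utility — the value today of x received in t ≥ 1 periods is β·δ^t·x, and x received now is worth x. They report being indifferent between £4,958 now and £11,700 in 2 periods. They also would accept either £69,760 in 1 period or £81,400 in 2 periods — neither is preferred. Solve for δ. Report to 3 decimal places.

The second indifference involves only future payoffs, so β cancels: β·δ^1·69760 = β·δ^2·81400, giving δ = 69760/81400 = 0.85700.

δ ≈ 0.857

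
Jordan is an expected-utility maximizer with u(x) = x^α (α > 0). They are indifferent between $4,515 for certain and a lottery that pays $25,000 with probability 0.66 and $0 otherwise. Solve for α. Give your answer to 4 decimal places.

The lottery's expected utility is 0.66·u(25000) + 0.34·u(0) = 0.66·25000^α (since u(0) = 0 for α > 0).
Equating: 4515^α = 0.66·25000^α, i.e. 0.1806^α = 0.66.
Taking logs: α·ln(4515/25000) = ln(0.66), so α = -0.4155154 / -1.7114706 ≈ 0.2428.

α ≈ 0.2428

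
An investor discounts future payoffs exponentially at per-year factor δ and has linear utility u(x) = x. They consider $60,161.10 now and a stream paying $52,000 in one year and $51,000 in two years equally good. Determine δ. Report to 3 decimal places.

Equating present values: 60161.10 = 52000δ + 51000δ².
So 51000δ² + 52000δ − 60161.10 = 0.
The positive root is δ = [−52000 + √(52000² + 4·51000·60161.10)] / (2·51000) = (−52000 + 122380.000)/102000 ≈ 0.690.

δ ≈ 0.690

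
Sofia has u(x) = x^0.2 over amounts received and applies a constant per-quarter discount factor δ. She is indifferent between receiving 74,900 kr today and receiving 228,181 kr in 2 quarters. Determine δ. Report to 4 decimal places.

Equating discounted utilities: u(74900) = δ^2·u(228181) ⇒ δ^2 = u(74900)/u(228181).
Since u(x) = x^0.2, δ^2 = (74900/228181)^0.2 = 0.32825^0.2 = 0.80028.
Hence δ = (0.80028)^(1/2) = 0.894582.

δ ≈ 0.8946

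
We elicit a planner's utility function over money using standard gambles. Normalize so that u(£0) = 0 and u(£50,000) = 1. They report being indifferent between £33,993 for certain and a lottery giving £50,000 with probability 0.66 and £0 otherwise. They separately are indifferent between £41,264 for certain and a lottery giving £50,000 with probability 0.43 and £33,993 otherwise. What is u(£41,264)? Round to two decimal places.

The first gamble pins u(£33,993): it must equal 0.66·1 + 0.34·0 = 0.66.
Then u(£41,264) = 0.43·u(£50,000) + 0.57·u(£33,993) = 0.43·1.00 + 0.57·0.66 = 0.8062.

0.81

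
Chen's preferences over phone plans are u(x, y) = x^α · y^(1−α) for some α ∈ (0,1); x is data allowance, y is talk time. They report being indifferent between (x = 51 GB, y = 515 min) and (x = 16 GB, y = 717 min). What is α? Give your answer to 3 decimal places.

Indifference: 51^α · 515^(1−α) = 16^α · 717^(1−α).
(51/16)^α = (717/515)^(1−α); take logs: α·ln(51/16) = (1−α)·ln(717/515), i.e. α·1.159237 = (1−α)·0.330909.
Thus α·(1.490146) = 0.330909, so α = 0.330909/1.490146 ≈ 0.222.

α ≈ 0.222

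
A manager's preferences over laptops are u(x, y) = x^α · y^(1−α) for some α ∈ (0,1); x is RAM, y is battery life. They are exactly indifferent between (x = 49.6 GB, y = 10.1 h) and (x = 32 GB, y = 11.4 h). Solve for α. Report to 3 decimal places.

α ≈ 0.216

The Cobb–Douglas utilities coincide, so 49.6^α·10.1^(1−α) = 32^α·11.4^(1−α).
Taking logs: α·ln 49.6 + (1−α)·ln 10.1 = α·ln 32 + (1−α)·ln 11.4, i.e. α·0.438255 = (1−α)·0.121078.
So α/(1−α) = (0.121078)/(0.438255) = 0.276273, and α = 0.276273/1.276273 ≈ 0.216.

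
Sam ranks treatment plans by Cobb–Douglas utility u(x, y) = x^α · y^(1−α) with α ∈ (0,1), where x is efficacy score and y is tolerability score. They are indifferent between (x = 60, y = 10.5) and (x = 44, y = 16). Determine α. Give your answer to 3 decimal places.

Set the two utilities equal: 60^α·10.5^(1−α) = 44^α·16^(1−α).
(60/44)^α = (16/10.5)^(1−α); take logs: α·ln(60/44) = (1−α)·ln(16/10.5), i.e. α·0.310155 = (1−α)·0.421213.
Thus α·(0.731368) = 0.421213, so α = 0.421213/0.731368 ≈ 0.576.

α ≈ 0.576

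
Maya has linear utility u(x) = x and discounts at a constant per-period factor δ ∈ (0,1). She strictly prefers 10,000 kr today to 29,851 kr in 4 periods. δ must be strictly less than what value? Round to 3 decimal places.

δ < 0.761

The preference means 10000 > δ^4·29851.
Dividing by 29851: δ^4 < 0.33500. Both sides are positive, so the 4th root keeps the direction.
δ < (10000/29851)^(1/4) ≈ 0.761.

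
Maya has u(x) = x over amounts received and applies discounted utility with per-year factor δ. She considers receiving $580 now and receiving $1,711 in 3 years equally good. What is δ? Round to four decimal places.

δ ≈ 0.6973

Indifference means u(580) = δ^3 · u(1711), so δ^3 = u(580)/u(1711).
With u(x) = x: δ^3 = 580/1711 = 0.33898.
So δ = 0.33898^(1/3) ≈ 0.6973.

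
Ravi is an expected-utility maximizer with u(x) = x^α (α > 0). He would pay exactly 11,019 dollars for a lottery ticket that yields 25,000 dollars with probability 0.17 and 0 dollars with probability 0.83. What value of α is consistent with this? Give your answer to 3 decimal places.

α ≈ 2.163

EU(lottery) = 0.17·25000^α + 0.83·0 = 0.17·25000^α.
Indifference: 11019^α = 0.17·25000^α, so (11019/25000)^α = 0.17.
Taking logs: α·ln(11019/25000) = ln(0.17), so α = -1.771957 / -0.819255 ≈ 2.163.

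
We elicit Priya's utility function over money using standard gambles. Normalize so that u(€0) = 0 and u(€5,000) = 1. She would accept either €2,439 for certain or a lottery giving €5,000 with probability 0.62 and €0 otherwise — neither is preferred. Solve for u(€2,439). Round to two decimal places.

By the standard-gamble method, u(€2,439) is just the indifference probability on the best outcome: 0.62.

0.62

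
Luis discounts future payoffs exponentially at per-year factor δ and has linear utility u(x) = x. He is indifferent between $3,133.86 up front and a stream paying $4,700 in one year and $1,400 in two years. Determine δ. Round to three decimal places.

δ ≈ 0.570

Equating present values: 3133.86 = 4700δ + 1400δ².
So 1400δ² + 4700δ − 3133.86 = 0.
By the quadratic formula (taking the positive root), δ = (−4700 + √39639616.00) / 2800 ≈ 0.570.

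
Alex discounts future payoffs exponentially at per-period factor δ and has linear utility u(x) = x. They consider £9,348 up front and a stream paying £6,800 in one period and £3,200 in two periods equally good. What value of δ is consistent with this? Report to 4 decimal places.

The stream is worth 6800δ + 3200δ² today, so 6800δ + 3200δ² = 9348.
Rearranged: 3200δ² + 6800δ − 9348 = 0.
δ = (−6800 + √(6800² + 4·3200·9348)) / (2·3200) = (−6800 + √165894400.00) / 6400 ≈ 0.9500.

δ ≈ 0.9500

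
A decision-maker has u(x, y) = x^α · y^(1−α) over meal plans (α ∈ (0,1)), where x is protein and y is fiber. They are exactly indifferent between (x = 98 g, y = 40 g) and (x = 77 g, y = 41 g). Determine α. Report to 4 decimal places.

The Cobb–Douglas utilities coincide, so 98^α·40^(1−α) = 77^α·41^(1−α).
Rearrange to (98/77)^α = (41/40)^(1−α) and take logs: α·0.2411621 = (1−α)·0.0246926.
Thus α·(0.2658547) = 0.0246926, so α = 0.0246926/0.2658547 ≈ 0.0929.

α ≈ 0.0929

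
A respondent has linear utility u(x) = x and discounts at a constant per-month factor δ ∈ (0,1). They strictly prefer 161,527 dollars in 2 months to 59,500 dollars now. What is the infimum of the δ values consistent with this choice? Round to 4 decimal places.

Comparing present values: 59500 < δ^2·161527.
Dividing by 161527: δ^2 > 0.36836. Both sides are positive, so the square root keeps the direction.
δ > 0.36836^(1/2) = 0.6069.

δ > 0.6069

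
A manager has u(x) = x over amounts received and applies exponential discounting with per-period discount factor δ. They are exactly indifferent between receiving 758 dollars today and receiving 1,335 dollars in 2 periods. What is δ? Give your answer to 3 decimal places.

The payoff in 2 periods is discounted by δ^2, so u(758) = δ^2·u(1335) and δ^2 = u(758)/u(1335).
With u(x) = x: δ^2 = 758/1335 = 0.56779.
So δ = 0.56779^(1/2) ≈ 0.754.

δ ≈ 0.754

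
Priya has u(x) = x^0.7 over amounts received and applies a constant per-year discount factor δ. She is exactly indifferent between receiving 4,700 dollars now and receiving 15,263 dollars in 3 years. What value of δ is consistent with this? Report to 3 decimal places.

The payoff in 3 years is discounted by δ^3, so u(4700) = δ^3·u(15263) and δ^3 = u(4700)/u(15263).
Since u(x) = x^0.7, δ^3 = (4700/15263)^0.7 = 0.30793^0.7 = 0.43845.
So δ = 0.43845^(1/3) ≈ 0.760.

δ ≈ 0.760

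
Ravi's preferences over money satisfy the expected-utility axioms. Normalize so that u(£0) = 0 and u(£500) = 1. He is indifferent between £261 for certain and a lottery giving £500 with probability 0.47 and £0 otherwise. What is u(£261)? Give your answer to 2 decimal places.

The indifference gives u(£261) = 0.47·u(£500) + 0.53·u(£0) = 0.47·1 + 0.53·0 = 0.47.

0.47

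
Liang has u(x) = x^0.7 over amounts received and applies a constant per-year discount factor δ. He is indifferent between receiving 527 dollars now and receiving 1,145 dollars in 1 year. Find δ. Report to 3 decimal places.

The payoff in 1 year is discounted by δ, so u(527) = δ·u(1145) and δ = u(527)/u(1145).
With u(x) = x^0.7: δ = 527^0.7/1145^0.7 = (527/1145)^0.7 = 0.58090.

δ ≈ 0.581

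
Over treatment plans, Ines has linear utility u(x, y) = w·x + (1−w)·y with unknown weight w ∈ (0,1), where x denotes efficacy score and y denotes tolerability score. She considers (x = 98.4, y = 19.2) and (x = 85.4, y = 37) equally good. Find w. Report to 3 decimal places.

w = 0.578

Indifference: w·98.4 + (1−w)·19.2 = w·85.4 + (1−w)·37.
w·(98.4−85.4) = (1−w)·(37−19.2), i.e. w·13 = (1−w)·17.8.
Hence w = 17.8/(13+17.8) = 17.8/30.8 = 0.578.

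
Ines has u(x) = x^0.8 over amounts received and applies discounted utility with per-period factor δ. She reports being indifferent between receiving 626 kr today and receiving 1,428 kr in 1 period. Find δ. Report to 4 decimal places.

Equating discounted utilities: u(626) = δ·u(1428) ⇒ δ = u(626)/u(1428).
With u(x) = x^0.8: δ = 626^0.8/1428^0.8 = (626/1428)^0.8 = 0.51698.

δ ≈ 0.5170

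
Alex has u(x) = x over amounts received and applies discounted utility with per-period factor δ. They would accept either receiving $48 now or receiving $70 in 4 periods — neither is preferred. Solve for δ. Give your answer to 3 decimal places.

δ ≈ 0.910

Equating discounted utilities: u(48) = δ^4·u(70) ⇒ δ^4 = u(48)/u(70).
With u(x) = x: δ^4 = 48/70 = 0.68571.
Taking the 4th root: δ = 0.68571^(1/4) ≈ 0.910.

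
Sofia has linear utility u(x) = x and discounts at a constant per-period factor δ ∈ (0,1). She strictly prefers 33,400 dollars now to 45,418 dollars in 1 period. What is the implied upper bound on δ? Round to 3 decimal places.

Comparing present values: 33400 > δ·45418.
So δ < 33400/45418 = 0.73539.

δ < 0.735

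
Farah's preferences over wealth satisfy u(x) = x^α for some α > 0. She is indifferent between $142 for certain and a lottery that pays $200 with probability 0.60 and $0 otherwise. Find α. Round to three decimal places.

Since u(0) = 0, the lottery's EU is 0.60·200^α.
Setting u(142) equal to that: 142^α = 0.60·200^α ⇒ (142/200)^α = 0.60.
α = ln(0.60) / ln(142/200) = -0.510826/-0.342490 ≈ 1.492.

α ≈ 1.492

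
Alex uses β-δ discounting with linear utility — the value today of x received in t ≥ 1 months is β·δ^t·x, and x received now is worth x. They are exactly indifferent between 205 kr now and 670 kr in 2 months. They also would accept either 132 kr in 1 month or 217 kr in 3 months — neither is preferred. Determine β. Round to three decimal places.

β ≈ 0.503

From the later pair, β·δ^1·132 = β·δ^3·217; dividing through, δ^2 = 132/217 = 0.60829, so δ = 0.77993.
Now use the now-vs-future pair: 205 = β·δ^2·670 gives β = 205/(0.60829·670) ≈ 0.503.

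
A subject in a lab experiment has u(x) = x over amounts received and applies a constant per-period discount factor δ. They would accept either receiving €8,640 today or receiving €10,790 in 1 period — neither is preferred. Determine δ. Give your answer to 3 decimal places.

δ ≈ 0.801

Indifference means u(8640) = δ · u(10790), so δ = u(8640)/u(10790).
With u(x) = x: δ = 8640/10790 = 0.80074.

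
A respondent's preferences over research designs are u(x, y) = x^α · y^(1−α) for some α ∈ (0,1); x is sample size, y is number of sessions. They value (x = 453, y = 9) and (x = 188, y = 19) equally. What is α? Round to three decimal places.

Set the two utilities equal: 453^α·9^(1−α) = 188^α·19^(1−α).
Rearrange to (453/188)^α = (19/9)^(1−α) and take logs: α·0.879450 = (1−α)·0.747214.
Thus α·(1.626664) = 0.747214, so α = 0.747214/1.626664 ≈ 0.459.

α ≈ 0.459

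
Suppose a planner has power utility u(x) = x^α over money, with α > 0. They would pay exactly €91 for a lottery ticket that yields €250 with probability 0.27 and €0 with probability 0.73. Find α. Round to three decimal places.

EU(lottery) = 0.27·250^α + 0.73·0 = 0.27·250^α.
Equating: 91^α = 0.27·250^α, i.e. 0.3640^α = 0.27.
α = ln(0.27) / ln(91/250) = -1.309333/-1.010601 ≈ 1.296.

α ≈ 1.296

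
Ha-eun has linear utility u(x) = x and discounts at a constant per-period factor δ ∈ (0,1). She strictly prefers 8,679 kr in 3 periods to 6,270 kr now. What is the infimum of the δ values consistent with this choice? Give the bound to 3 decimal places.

The preference means 6270 < δ^3·8679.
Dividing by 8679: δ^3 > 0.72243. Both sides are positive, so the cube root keeps the direction.
δ > 0.72243^(1/3) = 0.897.

δ > 0.897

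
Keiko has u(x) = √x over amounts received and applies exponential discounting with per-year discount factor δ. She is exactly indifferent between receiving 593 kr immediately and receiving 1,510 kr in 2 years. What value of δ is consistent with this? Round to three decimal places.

δ ≈ 0.792

Indifference means u(593) = δ^2 · u(1510), so δ^2 = u(593)/u(1510).
Since u(x) = √x, δ^2 = √(593/1510) = 0.62667.
Taking the square root: δ = 0.62667^(1/2) ≈ 0.792.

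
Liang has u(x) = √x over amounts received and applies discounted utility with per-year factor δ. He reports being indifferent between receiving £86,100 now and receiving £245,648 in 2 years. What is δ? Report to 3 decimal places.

δ ≈ 0.769

The payoff in 2 years is discounted by δ^2, so u(86100) = δ^2·u(245648) and δ^2 = u(86100)/u(245648).
Since u(x) = √x, δ^2 = √(86100/245648) = 0.59203.
Hence δ = (0.59203)^(1/2) = 0.76944.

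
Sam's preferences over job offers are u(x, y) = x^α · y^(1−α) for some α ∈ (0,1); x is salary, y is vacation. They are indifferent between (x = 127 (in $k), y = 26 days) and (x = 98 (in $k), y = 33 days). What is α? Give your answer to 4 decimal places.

The Cobb–Douglas utilities coincide, so 127^α·26^(1−α) = 98^α·33^(1−α).
Rearrange to (127/98)^α = (33/26)^(1−α) and take logs: α·0.2592196 = (1−α)·0.2384110.
With A = 0.2592196 and B = 0.2384110: α·A = (1−α)·B, so α = B/(A+B) = 0.2384110/0.4976306 ≈ 0.4791.

α ≈ 0.4791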